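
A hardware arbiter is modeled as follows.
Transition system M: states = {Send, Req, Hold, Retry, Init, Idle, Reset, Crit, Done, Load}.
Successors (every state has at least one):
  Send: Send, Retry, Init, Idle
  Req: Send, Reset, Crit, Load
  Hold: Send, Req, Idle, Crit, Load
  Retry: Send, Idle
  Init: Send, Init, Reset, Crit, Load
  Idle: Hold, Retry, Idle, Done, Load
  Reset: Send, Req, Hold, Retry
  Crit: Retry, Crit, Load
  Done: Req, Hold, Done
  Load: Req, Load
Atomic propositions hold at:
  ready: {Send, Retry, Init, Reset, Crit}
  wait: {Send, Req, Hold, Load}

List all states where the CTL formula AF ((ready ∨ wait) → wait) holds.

Sat(ready ∨ wait) = {Send, Req, Hold, Retry, Init, Reset, Crit, Load}
Sat((ready ∨ wait) → wait) = {Send, Req, Hold, Idle, Done, Load}
AF ((ready ∨ wait) → wait): least fixpoint, start Z0 = {Send, Req, Hold, Idle, Done, Load}, add states with every successor in Z. Z1 = {Send, Req, Hold, Retry, Idle, Done, Load}; Z2 = {Send, Req, Hold, Retry, Idle, Reset, Done, Load}; fixed.
Sat(AF ((ready ∨ wait) → wait)) = {Send, Req, Hold, Retry, Idle, Reset, Done, Load}

{Send, Req, Hold, Retry, Idle, Reset, Done, Load}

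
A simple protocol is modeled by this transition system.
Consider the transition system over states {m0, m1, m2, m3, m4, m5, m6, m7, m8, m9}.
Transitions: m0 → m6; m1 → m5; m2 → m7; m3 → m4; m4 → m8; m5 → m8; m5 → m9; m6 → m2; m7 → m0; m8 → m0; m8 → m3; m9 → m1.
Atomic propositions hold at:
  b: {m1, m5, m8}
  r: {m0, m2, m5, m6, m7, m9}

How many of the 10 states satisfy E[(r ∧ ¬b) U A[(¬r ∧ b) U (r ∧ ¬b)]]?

Sat(¬b) = {m0, m2, m3, m4, m6, m7, m9}
Sat(r ∧ ¬b) = {m0, m2, m6, m7, m9}
Sat(¬r) = {m1, m3, m4, m8}
Sat(¬r ∧ b) = {m1, m8}
A[(¬r ∧ b) U (r ∧ ¬b)]: least fixpoint, start Z0 = Sat((r ∧ ¬b)) = {m0, m2, m6, m7, m9}, add states in Sat(¬r ∧ b) with every successor in Z. Already a fixed point.
Sat(A[(¬r ∧ b) U (r ∧ ¬b)]) = {m0, m2, m6, m7, m9}
E[(r ∧ ¬b) U A[(¬r ∧ b) U (r ∧ ¬b)]]: least fixpoint, start Z0 = Sat(A[(¬r ∧ b) U (r ∧ ¬b)]) = {m0, m2, m6, m7, m9}, add states in Sat(r ∧ ¬b) with some successor in Z. Already a fixed point.
Sat(E[(r ∧ ¬b) U A[(¬r ∧ b) U (r ∧ ¬b)]]) = {m0, m2, m6, m7, m9}
|Sat(E[(r ∧ ¬b) U A[(¬r ∧ b) U (r ∧ ¬b)]])| = |{m0, m2, m6, m7, m9}| = 5.

5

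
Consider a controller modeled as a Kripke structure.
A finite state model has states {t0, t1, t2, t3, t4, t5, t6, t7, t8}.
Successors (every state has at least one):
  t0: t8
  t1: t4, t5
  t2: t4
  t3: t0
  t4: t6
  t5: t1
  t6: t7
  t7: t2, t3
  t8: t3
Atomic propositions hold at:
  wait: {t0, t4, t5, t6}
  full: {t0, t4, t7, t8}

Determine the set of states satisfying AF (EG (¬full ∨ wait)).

Sat(¬full) = {t1, t2, t3, t5, t6}
Sat(¬full ∨ wait) = {t0, t1, t2, t3, t4, t5, t6}
EG (¬full ∨ wait): greatest fixpoint, start Z0 = {t0, t1, t2, t3, t4, t5, t6}, keep only states in Sat with some successor in Z. Z1 = {t1, t2, t3, t4, t5}; Z2 = {t1, t2, t5}; Z3 = {t1, t5}; fixed.
Sat(EG (¬full ∨ wait)) = {t1, t5}
AF (EG (¬full ∨ wait)): least fixpoint, start Z0 = {t1, t5}, add states with every successor in Z. Already a fixed point.
Sat(AF (EG (¬full ∨ wait))) = {t1, t5}

{t1, t5}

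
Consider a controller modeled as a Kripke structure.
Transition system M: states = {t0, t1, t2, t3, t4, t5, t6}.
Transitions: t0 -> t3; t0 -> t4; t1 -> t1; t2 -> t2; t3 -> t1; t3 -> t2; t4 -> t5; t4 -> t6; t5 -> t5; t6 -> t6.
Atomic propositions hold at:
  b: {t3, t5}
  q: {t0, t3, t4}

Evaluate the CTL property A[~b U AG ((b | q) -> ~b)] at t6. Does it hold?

Sat(~b) = {t0, t1, t2, t4, t6}
Sat(b | q) = {t0, t3, t4, t5}
Sat((b | q) -> ~b) = {t0, t1, t2, t4, t6}
AG ((b | q) -> ~b): greatest fixpoint, start Z0 = {t0, t1, t2, t4, t6}, keep only states in Sat with every successor in Z. Z1 = {t1, t2, t6}; fixed.
Sat(AG ((b | q) -> ~b)) = {t1, t2, t6}
A[~b U AG ((b | q) -> ~b)]: least fixpoint, start Z0 = Sat(AG ((b | q) -> ~b)) = {t1, t2, t6}, add states in Sat(~b) with every successor in Z. Already a fixed point.
Sat(A[~b U AG ((b | q) -> ~b)]) = {t1, t2, t6}
t6 ∈ Sat(A[~b U AG ((b | q) -> ~b)]) = {t1, t2, t6}, so the formula holds at t6.

Yes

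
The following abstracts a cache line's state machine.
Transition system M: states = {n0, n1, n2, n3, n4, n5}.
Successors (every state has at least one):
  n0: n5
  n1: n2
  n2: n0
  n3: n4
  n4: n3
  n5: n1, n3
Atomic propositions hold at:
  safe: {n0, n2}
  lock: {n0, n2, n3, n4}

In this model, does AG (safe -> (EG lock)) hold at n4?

EG lock: greatest fixpoint, start Z0 = {n0, n2, n3, n4}, keep only states in Sat with some successor in Z. Z1 = {n2, n3, n4}; Z2 = {n3, n4}; fixed.
Sat(EG lock) = {n3, n4}
Sat(safe -> (EG lock)) = {n1, n3, n4, n5}
AG (safe -> (EG lock)): greatest fixpoint, start Z0 = {n1, n3, n4, n5}, keep only states in Sat with every successor in Z. Z1 = {n3, n4, n5}; Z2 = {n3, n4}; fixed.
Sat(AG (safe -> (EG lock))) = {n3, n4}
n4 ∈ Sat(AG (safe -> (EG lock))) = {n3, n4}, so the formula holds at n4.

Yes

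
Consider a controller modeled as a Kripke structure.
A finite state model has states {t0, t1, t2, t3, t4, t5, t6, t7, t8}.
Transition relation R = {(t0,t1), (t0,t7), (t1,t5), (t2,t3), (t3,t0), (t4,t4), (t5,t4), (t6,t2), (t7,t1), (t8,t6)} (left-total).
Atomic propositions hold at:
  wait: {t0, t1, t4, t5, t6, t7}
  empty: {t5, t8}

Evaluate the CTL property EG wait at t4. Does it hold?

EG wait: greatest fixpoint, start Z0 = {t0, t1, t4, t5, t6, t7}, keep only states in Sat with some successor in Z. Z1 = {t0, t1, t4, t5, t7}; fixed.
Sat(EG wait) = {t0, t1, t4, t5, t7}
t4 ∈ Sat(EG wait) = {t0, t1, t4, t5, t7}, so the formula holds at t4.

Yes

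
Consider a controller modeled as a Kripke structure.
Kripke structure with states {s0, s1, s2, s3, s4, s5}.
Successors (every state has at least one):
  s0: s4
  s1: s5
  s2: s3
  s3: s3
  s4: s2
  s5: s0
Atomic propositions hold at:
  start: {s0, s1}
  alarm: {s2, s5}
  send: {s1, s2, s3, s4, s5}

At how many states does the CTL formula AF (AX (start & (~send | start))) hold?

Sat(~send) = {s0}
Sat(~send | start) = {s0, s1}
Sat(start & (~send | start)) = {s0, s1}
Sat(AX (start & (~send | start))) = {s : every successor in {s0, s1}} = {s5}
AF (AX (start & (~send | start))): least fixpoint, start Z0 = {s5}, add states with every successor in Z. Z1 = {s1, s5}; fixed.
Sat(AF (AX (start & (~send | start)))) = {s1, s5}
|Sat(AF (AX (start & (~send | start))))| = |{s1, s5}| = 2.

2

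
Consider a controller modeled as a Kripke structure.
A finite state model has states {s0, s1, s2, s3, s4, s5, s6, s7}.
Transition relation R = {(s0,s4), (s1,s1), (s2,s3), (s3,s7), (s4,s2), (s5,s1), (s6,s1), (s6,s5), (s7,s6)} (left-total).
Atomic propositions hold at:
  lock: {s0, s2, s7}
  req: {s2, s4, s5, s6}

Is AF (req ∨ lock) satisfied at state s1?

No

Sat(req ∨ lock) = {s0, s2, s4, s5, s6, s7}
AF (req ∨ lock): least fixpoint, start Z0 = {s0, s2, s4, s5, s6, s7}, add states with every successor in Z. Z1 = {s0, s2, s3, s4, s5, s6, s7}; fixed.
Sat(AF (req ∨ lock)) = {s0, s2, s3, s4, s5, s6, s7}
s1 ∉ Sat(AF (req ∨ lock)) = {s0, s2, s3, s4, s5, s6, s7}, so the formula does not hold at s1.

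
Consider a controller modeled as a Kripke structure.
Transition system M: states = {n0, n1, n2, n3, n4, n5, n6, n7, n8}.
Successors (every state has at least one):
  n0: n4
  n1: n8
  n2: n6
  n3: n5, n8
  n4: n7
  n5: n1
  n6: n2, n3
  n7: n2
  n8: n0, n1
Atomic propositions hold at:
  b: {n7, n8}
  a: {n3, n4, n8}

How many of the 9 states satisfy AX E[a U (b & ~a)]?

2

Sat(~a) = {n0, n1, n2, n5, n6, n7}
Sat(b & ~a) = {n7}
E[a U (b & ~a)]: least fixpoint, start Z0 = Sat((b & ~a)) = {n7}, add states in Sat(a) with some successor in Z. Z1 = {n4, n7}; fixed.
Sat(E[a U (b & ~a)]) = {n4, n7}
Sat(AX E[a U (b & ~a)]) = {s : every successor in {n4, n7}} = {n0, n4}
|Sat(AX E[a U (b & ~a)])| = |{n0, n4}| = 2.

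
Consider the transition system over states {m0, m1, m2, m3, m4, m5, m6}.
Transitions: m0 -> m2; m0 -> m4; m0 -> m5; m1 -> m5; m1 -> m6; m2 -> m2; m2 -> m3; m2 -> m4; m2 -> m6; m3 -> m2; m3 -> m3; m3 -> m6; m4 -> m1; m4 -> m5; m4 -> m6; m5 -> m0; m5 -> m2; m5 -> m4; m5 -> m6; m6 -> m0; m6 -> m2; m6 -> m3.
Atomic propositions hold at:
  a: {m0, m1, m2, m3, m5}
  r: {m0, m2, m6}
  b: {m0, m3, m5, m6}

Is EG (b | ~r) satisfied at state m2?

Sat(~r) = {m1, m3, m4, m5}
Sat(b | ~r) = {m0, m1, m3, m4, m5, m6}
EG (b | ~r): greatest fixpoint, start Z0 = {m0, m1, m3, m4, m5, m6}, keep only states in Sat with some successor in Z. Already a fixed point.
Sat(EG (b | ~r)) = {m0, m1, m3, m4, m5, m6}
m2 ∉ Sat(EG (b | ~r)) = {m0, m1, m3, m4, m5, m6}, so the formula does not hold at m2.

No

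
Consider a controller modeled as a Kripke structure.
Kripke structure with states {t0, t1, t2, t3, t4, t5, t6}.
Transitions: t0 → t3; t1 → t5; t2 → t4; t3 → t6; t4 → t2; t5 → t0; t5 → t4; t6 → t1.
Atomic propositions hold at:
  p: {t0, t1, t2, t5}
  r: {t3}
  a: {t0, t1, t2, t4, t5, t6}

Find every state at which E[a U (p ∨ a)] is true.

{t0, t1, t2, t4, t5, t6}

Sat(p ∨ a) = {t0, t1, t2, t4, t5, t6}
E[a U (p ∨ a)]: least fixpoint, start Z0 = Sat((p ∨ a)) = {t0, t1, t2, t4, t5, t6}, add states in Sat(a) with some successor in Z. Already a fixed point.
Sat(E[a U (p ∨ a)]) = {t0, t1, t2, t4, t5, t6}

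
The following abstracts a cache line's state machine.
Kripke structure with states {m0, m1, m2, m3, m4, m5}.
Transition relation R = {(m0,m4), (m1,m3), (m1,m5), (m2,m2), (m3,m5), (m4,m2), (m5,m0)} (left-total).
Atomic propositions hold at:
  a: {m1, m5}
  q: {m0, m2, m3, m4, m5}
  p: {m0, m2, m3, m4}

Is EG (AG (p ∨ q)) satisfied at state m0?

Sat(p ∨ q) = {m0, m2, m3, m4, m5}
AG (p ∨ q): greatest fixpoint, start Z0 = {m0, m2, m3, m4, m5}, keep only states in Sat with every successor in Z. Already a fixed point.
Sat(AG (p ∨ q)) = {m0, m2, m3, m4, m5}
EG (AG (p ∨ q)): greatest fixpoint, start Z0 = {m0, m2, m3, m4, m5}, keep only states in Sat with some successor in Z. Already a fixed point.
Sat(EG (AG (p ∨ q))) = {m0, m2, m3, m4, m5}
m0 ∈ Sat(EG (AG (p ∨ q))) = {m0, m2, m3, m4, m5}, so the formula holds at m0.

Yes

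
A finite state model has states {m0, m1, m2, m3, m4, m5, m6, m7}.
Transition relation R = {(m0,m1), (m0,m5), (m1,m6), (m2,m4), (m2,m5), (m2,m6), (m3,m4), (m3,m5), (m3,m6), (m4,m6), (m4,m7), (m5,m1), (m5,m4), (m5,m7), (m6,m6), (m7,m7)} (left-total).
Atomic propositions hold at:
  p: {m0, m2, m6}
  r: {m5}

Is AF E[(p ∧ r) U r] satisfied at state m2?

Sat(p ∧ r) = ∅
E[(p ∧ r) U r]: least fixpoint, start Z0 = Sat(r) = {m5}, add states in Sat(p ∧ r) with some successor in Z. Already a fixed point.
Sat(E[(p ∧ r) U r]) = {m5}
AF E[(p ∧ r) U r]: least fixpoint, start Z0 = {m5}, add states with every successor in Z. Already a fixed point.
Sat(AF E[(p ∧ r) U r]) = {m5}
m2 ∉ Sat(AF E[(p ∧ r) U r]) = {m5}, so the formula does not hold at m2.

No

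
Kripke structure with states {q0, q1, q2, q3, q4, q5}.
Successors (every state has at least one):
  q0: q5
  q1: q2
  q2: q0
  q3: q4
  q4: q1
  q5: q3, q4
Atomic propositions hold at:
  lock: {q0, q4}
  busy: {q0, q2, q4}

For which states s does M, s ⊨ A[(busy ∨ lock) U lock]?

{q0, q2, q4}

Sat(busy ∨ lock) = {q0, q2, q4}
A[(busy ∨ lock) U lock]: least fixpoint, start Z0 = Sat(lock) = {q0, q4}, add states in Sat(busy ∨ lock) with every successor in Z. Z1 = {q0, q2, q4}; fixed.
Sat(A[(busy ∨ lock) U lock]) = {q0, q2, q4}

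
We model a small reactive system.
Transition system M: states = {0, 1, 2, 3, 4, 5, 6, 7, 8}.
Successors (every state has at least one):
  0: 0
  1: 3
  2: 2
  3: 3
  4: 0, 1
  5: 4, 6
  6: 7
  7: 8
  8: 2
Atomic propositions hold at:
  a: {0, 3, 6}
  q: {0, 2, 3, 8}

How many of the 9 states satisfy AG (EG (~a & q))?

Sat(~a) = {1, 2, 4, 5, 7, 8}
Sat(~a & q) = {2, 8}
EG (~a & q): greatest fixpoint, start Z0 = {2, 8}, keep only states in Sat with some successor in Z. Already a fixed point.
Sat(EG (~a & q)) = {2, 8}
AG (EG (~a & q)): greatest fixpoint, start Z0 = {2, 8}, keep only states in Sat with every successor in Z. Already a fixed point.
Sat(AG (EG (~a & q))) = {2, 8}
|Sat(AG (EG (~a & q)))| = |{2, 8}| = 2.

2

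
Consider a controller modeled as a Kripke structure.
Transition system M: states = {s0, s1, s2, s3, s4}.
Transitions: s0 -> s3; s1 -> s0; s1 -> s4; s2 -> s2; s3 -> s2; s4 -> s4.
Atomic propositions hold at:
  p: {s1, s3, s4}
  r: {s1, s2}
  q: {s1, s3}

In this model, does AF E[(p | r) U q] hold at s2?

Sat(p | r) = {s1, s2, s3, s4}
E[(p | r) U q]: least fixpoint, start Z0 = Sat(q) = {s1, s3}, add states in Sat(p | r) with some successor in Z. Already a fixed point.
Sat(E[(p | r) U q]) = {s1, s3}
AF E[(p | r) U q]: least fixpoint, start Z0 = {s1, s3}, add states with every successor in Z. Z1 = {s0, s1, s3}; fixed.
Sat(AF E[(p | r) U q]) = {s0, s1, s3}
s2 ∉ Sat(AF E[(p | r) U q]) = {s0, s1, s3}, so the formula does not hold at s2.

No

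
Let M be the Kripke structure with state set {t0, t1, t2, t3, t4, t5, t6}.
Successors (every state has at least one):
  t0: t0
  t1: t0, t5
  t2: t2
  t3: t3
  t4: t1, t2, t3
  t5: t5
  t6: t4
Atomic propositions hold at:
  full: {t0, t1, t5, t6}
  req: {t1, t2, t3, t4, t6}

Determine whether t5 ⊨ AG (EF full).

Yes

EF full: least fixpoint, start Z0 = {t0, t1, t5, t6}, add states with some successor in Z. Z1 = {t0, t1, t4, t5, t6}; fixed.
Sat(EF full) = {t0, t1, t4, t5, t6}
AG (EF full): greatest fixpoint, start Z0 = {t0, t1, t4, t5, t6}, keep only states in Sat with every successor in Z. Z1 = {t0, t1, t5, t6}; Z2 = {t0, t1, t5}; fixed.
Sat(AG (EF full)) = {t0, t1, t5}
t5 ∈ Sat(AG (EF full)) = {t0, t1, t5}, so the formula holds at t5.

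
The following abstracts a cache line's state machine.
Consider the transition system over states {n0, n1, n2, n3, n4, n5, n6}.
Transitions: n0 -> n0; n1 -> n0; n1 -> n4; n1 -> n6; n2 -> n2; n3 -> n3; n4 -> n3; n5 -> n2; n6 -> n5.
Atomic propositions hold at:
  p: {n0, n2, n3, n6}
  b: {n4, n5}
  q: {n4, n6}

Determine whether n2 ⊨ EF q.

No

EF q: least fixpoint, start Z0 = {n4, n6}, add states with some successor in Z. Z1 = {n1, n4, n6}; fixed.
Sat(EF q) = {n1, n4, n6}
n2 ∉ Sat(EF q) = {n1, n4, n6}, so the formula does not hold at n2.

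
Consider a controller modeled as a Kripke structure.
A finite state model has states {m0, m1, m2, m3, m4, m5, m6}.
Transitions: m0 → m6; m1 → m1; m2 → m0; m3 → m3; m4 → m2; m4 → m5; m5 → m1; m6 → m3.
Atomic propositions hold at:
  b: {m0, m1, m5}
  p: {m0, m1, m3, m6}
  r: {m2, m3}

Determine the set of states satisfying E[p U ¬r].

{m0, m1, m4, m5, m6}

Sat(¬r) = {m0, m1, m4, m5, m6}
E[p U ¬r]: least fixpoint, start Z0 = Sat(¬r) = {m0, m1, m4, m5, m6}, add states in Sat(p) with some successor in Z. Already a fixed point.
Sat(E[p U ¬r]) = {m0, m1, m4, m5, m6}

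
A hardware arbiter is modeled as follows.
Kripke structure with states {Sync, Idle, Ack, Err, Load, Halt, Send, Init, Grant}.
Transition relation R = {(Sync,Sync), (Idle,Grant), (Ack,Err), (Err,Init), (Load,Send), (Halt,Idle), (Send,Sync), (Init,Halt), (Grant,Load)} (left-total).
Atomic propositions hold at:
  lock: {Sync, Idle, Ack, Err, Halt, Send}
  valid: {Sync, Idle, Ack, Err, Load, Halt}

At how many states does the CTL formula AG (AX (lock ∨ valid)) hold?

Sat(lock ∨ valid) = {Sync, Idle, Ack, Err, Load, Halt, Send}
Sat(AX (lock ∨ valid)) = {s : every successor in {Sync, Idle, Ack, Err, Load, Halt, Send}} = {Sync, Ack, Load, Halt, Send, Init, Grant}
AG (AX (lock ∨ valid)): greatest fixpoint, start Z0 = {Sync, Ack, Load, Halt, Send, Init, Grant}, keep only states in Sat with every successor in Z. Z1 = {Sync, Load, Send, Init, Grant}; Z2 = {Sync, Load, Send, Grant}; fixed.
Sat(AG (AX (lock ∨ valid))) = {Sync, Load, Send, Grant}
|Sat(AG (AX (lock ∨ valid)))| = |{Sync, Load, Send, Grant}| = 4.

4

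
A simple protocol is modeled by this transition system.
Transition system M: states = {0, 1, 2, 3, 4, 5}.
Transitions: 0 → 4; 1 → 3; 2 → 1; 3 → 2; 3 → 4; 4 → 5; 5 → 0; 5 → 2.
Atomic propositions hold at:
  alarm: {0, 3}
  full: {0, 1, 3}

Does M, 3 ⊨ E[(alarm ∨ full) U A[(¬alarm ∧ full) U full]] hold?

Yes

Sat(alarm ∨ full) = {0, 1, 3}
Sat(¬alarm) = {1, 2, 4, 5}
Sat(¬alarm ∧ full) = {1}
A[(¬alarm ∧ full) U full]: least fixpoint, start Z0 = Sat(full) = {0, 1, 3}, add states in Sat(¬alarm ∧ full) with every successor in Z. Already a fixed point.
Sat(A[(¬alarm ∧ full) U full]) = {0, 1, 3}
E[(alarm ∨ full) U A[(¬alarm ∧ full) U full]]: least fixpoint, start Z0 = Sat(A[(¬alarm ∧ full) U full]) = {0, 1, 3}, add states in Sat(alarm ∨ full) with some successor in Z. Already a fixed point.
Sat(E[(alarm ∨ full) U A[(¬alarm ∧ full) U full]]) = {0, 1, 3}
3 ∈ Sat(E[(alarm ∨ full) U A[(¬alarm ∧ full) U full]]) = {0, 1, 3}, so the formula holds at 3.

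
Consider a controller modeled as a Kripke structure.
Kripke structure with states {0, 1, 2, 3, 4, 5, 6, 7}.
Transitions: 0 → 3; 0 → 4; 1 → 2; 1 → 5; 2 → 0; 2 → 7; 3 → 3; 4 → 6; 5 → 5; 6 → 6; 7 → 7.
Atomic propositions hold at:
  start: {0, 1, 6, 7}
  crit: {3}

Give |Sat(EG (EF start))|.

6

EF start: least fixpoint, start Z0 = {0, 1, 6, 7}, add states with some successor in Z. Z1 = {0, 1, 2, 4, 6, 7}; fixed.
Sat(EF start) = {0, 1, 2, 4, 6, 7}
EG (EF start): greatest fixpoint, start Z0 = {0, 1, 2, 4, 6, 7}, keep only states in Sat with some successor in Z. Already a fixed point.
Sat(EG (EF start)) = {0, 1, 2, 4, 6, 7}
|Sat(EG (EF start))| = |{0, 1, 2, 4, 6, 7}| = 6.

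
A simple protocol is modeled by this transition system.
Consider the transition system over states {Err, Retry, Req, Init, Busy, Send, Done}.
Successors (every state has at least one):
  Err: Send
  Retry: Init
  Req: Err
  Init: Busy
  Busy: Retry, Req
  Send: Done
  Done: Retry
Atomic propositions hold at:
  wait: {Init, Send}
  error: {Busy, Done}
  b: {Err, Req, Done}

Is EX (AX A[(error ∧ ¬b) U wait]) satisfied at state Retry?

Sat(¬b) = {Retry, Init, Busy, Send}
Sat(error ∧ ¬b) = {Busy}
A[(error ∧ ¬b) U wait]: least fixpoint, start Z0 = Sat(wait) = {Init, Send}, add states in Sat(error ∧ ¬b) with every successor in Z. Already a fixed point.
Sat(A[(error ∧ ¬b) U wait]) = {Init, Send}
Sat(AX A[(error ∧ ¬b) U wait]) = {s : every successor in {Init, Send}} = {Err, Retry}
Sat(EX (AX A[(error ∧ ¬b) U wait])) = {s : some successor in {Err, Retry}} = {Req, Busy, Done}
Retry ∉ Sat(EX (AX A[(error ∧ ¬b) U wait])) = {Req, Busy, Done}, so the formula does not hold at Retry.

No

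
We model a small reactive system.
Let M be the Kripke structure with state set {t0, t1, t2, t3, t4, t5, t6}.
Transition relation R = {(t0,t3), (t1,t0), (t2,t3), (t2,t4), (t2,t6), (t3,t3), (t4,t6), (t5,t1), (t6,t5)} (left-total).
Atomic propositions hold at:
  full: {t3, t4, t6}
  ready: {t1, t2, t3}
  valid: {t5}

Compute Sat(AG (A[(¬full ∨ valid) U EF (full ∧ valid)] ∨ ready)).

{t3}

Sat(¬full) = {t0, t1, t2, t5}
Sat(¬full ∨ valid) = {t0, t1, t2, t5}
Sat(full ∧ valid) = ∅
EF (full ∧ valid): least fixpoint, start Z0 = ∅, add states with some successor in Z. Already a fixed point.
Sat(EF (full ∧ valid)) = ∅
A[(¬full ∨ valid) U EF (full ∧ valid)]: least fixpoint, start Z0 = Sat(EF (full ∧ valid)) = ∅, add states in Sat(¬full ∨ valid) with every successor in Z. Already a fixed point.
Sat(A[(¬full ∨ valid) U EF (full ∧ valid)]) = ∅
Sat(A[(¬full ∨ valid) U EF (full ∧ valid)] ∨ ready) = {t1, t2, t3}
AG (A[(¬full ∨ valid) U EF (full ∧ valid)] ∨ ready): greatest fixpoint, start Z0 = {t1, t2, t3}, keep only states in Sat with every successor in Z. Z1 = {t3}; fixed.
Sat(AG (A[(¬full ∨ valid) U EF (full ∧ valid)] ∨ ready)) = {t3}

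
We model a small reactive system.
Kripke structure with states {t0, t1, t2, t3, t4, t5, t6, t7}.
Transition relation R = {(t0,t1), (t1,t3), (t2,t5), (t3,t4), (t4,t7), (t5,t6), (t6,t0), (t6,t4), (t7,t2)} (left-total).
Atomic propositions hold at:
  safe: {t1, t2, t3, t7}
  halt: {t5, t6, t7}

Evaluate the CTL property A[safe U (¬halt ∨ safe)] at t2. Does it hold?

Yes

Sat(¬halt) = {t0, t1, t2, t3, t4}
Sat(¬halt ∨ safe) = {t0, t1, t2, t3, t4, t7}
A[safe U (¬halt ∨ safe)]: least fixpoint, start Z0 = Sat((¬halt ∨ safe)) = {t0, t1, t2, t3, t4, t7}, add states in Sat(safe) with every successor in Z. Already a fixed point.
Sat(A[safe U (¬halt ∨ safe)]) = {t0, t1, t2, t3, t4, t7}
t2 ∈ Sat(A[safe U (¬halt ∨ safe)]) = {t0, t1, t2, t3, t4, t7}, so the formula holds at t2.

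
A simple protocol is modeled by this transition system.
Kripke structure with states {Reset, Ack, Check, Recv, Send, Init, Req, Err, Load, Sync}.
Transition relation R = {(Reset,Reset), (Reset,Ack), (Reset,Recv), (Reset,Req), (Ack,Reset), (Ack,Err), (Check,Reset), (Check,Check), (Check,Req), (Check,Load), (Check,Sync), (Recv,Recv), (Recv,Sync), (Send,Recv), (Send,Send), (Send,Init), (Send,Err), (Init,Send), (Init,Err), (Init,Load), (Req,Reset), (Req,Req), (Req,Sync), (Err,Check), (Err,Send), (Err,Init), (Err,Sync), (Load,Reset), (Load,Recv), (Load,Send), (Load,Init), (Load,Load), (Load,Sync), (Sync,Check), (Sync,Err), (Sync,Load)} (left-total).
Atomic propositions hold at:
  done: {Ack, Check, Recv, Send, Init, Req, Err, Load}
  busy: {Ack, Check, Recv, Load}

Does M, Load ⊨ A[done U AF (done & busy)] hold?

Sat(done & busy) = {Ack, Check, Recv, Load}
AF (done & busy): least fixpoint, start Z0 = {Ack, Check, Recv, Load}, add states with every successor in Z. Already a fixed point.
Sat(AF (done & busy)) = {Ack, Check, Recv, Load}
A[done U AF (done & busy)]: least fixpoint, start Z0 = Sat(AF (done & busy)) = {Ack, Check, Recv, Load}, add states in Sat(done) with every successor in Z. Already a fixed point.
Sat(A[done U AF (done & busy)]) = {Ack, Check, Recv, Load}
Load ∈ Sat(A[done U AF (done & busy)]) = {Ack, Check, Recv, Load}, so the formula holds at Load.

Yes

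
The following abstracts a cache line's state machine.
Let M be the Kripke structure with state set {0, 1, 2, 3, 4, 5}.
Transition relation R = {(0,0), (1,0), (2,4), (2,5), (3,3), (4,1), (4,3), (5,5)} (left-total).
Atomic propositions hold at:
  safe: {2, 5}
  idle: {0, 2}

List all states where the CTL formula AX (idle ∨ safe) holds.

{0, 1, 5}

Sat(idle ∨ safe) = {0, 2, 5}
Sat(AX (idle ∨ safe)) = {s : every successor in {0, 2, 5}} = {0, 1, 5}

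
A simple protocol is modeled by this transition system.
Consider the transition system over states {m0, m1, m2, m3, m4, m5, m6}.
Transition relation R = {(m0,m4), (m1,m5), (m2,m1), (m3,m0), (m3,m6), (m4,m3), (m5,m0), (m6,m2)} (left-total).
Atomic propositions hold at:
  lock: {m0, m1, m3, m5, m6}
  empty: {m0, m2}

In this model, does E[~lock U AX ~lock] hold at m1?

No

Sat(~lock) = {m2, m4}
Sat(AX ~lock) = {s : every successor in {m2, m4}} = {m0, m6}
E[~lock U AX ~lock]: least fixpoint, start Z0 = Sat(AX ~lock) = {m0, m6}, add states in Sat(~lock) with some successor in Z. Already a fixed point.
Sat(E[~lock U AX ~lock]) = {m0, m6}
m1 ∉ Sat(E[~lock U AX ~lock]) = {m0, m6}, so the formula does not hold at m1.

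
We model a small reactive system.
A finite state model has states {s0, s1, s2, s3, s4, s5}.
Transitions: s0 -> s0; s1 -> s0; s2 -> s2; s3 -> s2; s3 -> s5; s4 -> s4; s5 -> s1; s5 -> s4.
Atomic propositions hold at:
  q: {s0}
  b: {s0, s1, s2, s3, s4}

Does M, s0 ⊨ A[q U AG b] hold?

Yes

AG b: greatest fixpoint, start Z0 = {s0, s1, s2, s3, s4}, keep only states in Sat with every successor in Z. Z1 = {s0, s1, s2, s4}; fixed.
Sat(AG b) = {s0, s1, s2, s4}
A[q U AG b]: least fixpoint, start Z0 = Sat(AG b) = {s0, s1, s2, s4}, add states in Sat(q) with every successor in Z. Already a fixed point.
Sat(A[q U AG b]) = {s0, s1, s2, s4}
s0 ∈ Sat(A[q U AG b]) = {s0, s1, s2, s4}, so the formula holds at s0.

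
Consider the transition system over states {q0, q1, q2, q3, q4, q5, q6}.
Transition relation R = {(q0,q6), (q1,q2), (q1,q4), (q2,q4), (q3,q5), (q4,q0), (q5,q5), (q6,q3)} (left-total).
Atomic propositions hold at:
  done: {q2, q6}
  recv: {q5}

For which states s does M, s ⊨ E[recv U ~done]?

Sat(~done) = {q0, q1, q3, q4, q5}
E[recv U ~done]: least fixpoint, start Z0 = Sat(~done) = {q0, q1, q3, q4, q5}, add states in Sat(recv) with some successor in Z. Already a fixed point.
Sat(E[recv U ~done]) = {q0, q1, q3, q4, q5}

{q0, q1, q3, q4, q5}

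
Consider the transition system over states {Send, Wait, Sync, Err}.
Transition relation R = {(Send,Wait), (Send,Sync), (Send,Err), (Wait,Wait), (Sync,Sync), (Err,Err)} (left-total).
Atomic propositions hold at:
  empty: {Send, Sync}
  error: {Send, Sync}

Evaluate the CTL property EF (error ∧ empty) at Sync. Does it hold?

Sat(error ∧ empty) = {Send, Sync}
EF (error ∧ empty): least fixpoint, start Z0 = {Send, Sync}, add states with some successor in Z. Already a fixed point.
Sat(EF (error ∧ empty)) = {Send, Sync}
Sync ∈ Sat(EF (error ∧ empty)) = {Send, Sync}, so the formula holds at Sync.

Yes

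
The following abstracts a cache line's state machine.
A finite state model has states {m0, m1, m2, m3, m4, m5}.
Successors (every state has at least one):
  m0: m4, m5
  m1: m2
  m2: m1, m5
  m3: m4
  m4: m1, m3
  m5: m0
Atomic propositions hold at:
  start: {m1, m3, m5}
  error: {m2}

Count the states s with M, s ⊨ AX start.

Sat(AX start) = {s : every successor in {m1, m3, m5}} = {m2, m4}
|Sat(AX start)| = |{m2, m4}| = 2.

2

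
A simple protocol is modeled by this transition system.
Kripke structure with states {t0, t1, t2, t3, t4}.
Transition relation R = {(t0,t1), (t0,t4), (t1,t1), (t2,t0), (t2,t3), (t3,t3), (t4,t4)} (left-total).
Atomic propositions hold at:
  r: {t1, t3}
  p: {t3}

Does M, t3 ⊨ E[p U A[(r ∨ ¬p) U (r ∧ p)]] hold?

Sat(¬p) = {t0, t1, t2, t4}
Sat(r ∨ ¬p) = {t0, t1, t2, t3, t4}
Sat(r ∧ p) = {t3}
A[(r ∨ ¬p) U (r ∧ p)]: least fixpoint, start Z0 = Sat((r ∧ p)) = {t3}, add states in Sat(r ∨ ¬p) with every successor in Z. Already a fixed point.
Sat(A[(r ∨ ¬p) U (r ∧ p)]) = {t3}
E[p U A[(r ∨ ¬p) U (r ∧ p)]]: least fixpoint, start Z0 = Sat(A[(r ∨ ¬p) U (r ∧ p)]) = {t3}, add states in Sat(p) with some successor in Z. Already a fixed point.
Sat(E[p U A[(r ∨ ¬p) U (r ∧ p)]]) = {t3}
t3 ∈ Sat(E[p U A[(r ∨ ¬p) U (r ∧ p)]]) = {t3}, so the formula holds at t3.

Yes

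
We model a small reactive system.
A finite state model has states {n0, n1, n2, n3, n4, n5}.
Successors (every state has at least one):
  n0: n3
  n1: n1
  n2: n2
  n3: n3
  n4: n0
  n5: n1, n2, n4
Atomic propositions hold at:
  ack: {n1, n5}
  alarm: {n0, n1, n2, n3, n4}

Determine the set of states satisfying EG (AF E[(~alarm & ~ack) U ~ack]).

Sat(~alarm) = {n5}
Sat(~ack) = {n0, n2, n3, n4}
Sat(~alarm & ~ack) = ∅
E[(~alarm & ~ack) U ~ack]: least fixpoint, start Z0 = Sat(~ack) = {n0, n2, n3, n4}, add states in Sat(~alarm & ~ack) with some successor in Z. Already a fixed point.
Sat(E[(~alarm & ~ack) U ~ack]) = {n0, n2, n3, n4}
AF E[(~alarm & ~ack) U ~ack]: least fixpoint, start Z0 = {n0, n2, n3, n4}, add states with every successor in Z. Already a fixed point.
Sat(AF E[(~alarm & ~ack) U ~ack]) = {n0, n2, n3, n4}
EG (AF E[(~alarm & ~ack) U ~ack]): greatest fixpoint, start Z0 = {n0, n2, n3, n4}, keep only states in Sat with some successor in Z. Already a fixed point.
Sat(EG (AF E[(~alarm & ~ack) U ~ack])) = {n0, n2, n3, n4}

{n0, n2, n3, n4}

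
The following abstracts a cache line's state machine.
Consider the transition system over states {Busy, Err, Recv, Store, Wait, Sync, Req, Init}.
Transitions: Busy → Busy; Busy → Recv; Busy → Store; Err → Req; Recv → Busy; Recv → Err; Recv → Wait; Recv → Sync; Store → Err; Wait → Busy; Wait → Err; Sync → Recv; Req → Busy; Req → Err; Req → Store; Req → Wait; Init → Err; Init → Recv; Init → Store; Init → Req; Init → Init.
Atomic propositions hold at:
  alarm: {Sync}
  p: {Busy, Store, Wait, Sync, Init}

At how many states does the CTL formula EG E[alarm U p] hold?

E[alarm U p]: least fixpoint, start Z0 = Sat(p) = {Busy, Store, Wait, Sync, Init}, add states in Sat(alarm) with some successor in Z. Already a fixed point.
Sat(E[alarm U p]) = {Busy, Store, Wait, Sync, Init}
EG E[alarm U p]: greatest fixpoint, start Z0 = {Busy, Store, Wait, Sync, Init}, keep only states in Sat with some successor in Z. Z1 = {Busy, Wait, Init}; fixed.
Sat(EG E[alarm U p]) = {Busy, Wait, Init}
|Sat(EG E[alarm U p])| = |{Busy, Wait, Init}| = 3.

3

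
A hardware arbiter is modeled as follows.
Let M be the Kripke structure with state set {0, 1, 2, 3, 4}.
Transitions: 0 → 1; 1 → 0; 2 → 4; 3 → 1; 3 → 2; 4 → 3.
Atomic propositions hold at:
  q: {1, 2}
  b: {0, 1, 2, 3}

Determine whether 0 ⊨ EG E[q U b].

E[q U b]: least fixpoint, start Z0 = Sat(b) = {0, 1, 2, 3}, add states in Sat(q) with some successor in Z. Already a fixed point.
Sat(E[q U b]) = {0, 1, 2, 3}
EG E[q U b]: greatest fixpoint, start Z0 = {0, 1, 2, 3}, keep only states in Sat with some successor in Z. Z1 = {0, 1, 3}; fixed.
Sat(EG E[q U b]) = {0, 1, 3}
0 ∈ Sat(EG E[q U b]) = {0, 1, 3}, so the formula holds at 0.

Yes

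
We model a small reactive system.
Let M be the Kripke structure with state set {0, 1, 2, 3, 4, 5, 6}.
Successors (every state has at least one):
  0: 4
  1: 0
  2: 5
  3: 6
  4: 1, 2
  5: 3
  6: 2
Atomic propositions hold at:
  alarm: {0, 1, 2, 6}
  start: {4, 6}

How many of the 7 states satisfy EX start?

Sat(EX start) = {s : some successor in {4, 6}} = {0, 3}
|Sat(EX start)| = |{0, 3}| = 2.

2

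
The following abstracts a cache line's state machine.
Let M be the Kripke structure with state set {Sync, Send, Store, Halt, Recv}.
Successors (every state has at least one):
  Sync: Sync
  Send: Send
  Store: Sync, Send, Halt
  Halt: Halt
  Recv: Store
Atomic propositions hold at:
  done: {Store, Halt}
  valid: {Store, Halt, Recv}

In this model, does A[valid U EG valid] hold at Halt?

EG valid: greatest fixpoint, start Z0 = {Store, Halt, Recv}, keep only states in Sat with some successor in Z. Already a fixed point.
Sat(EG valid) = {Store, Halt, Recv}
A[valid U EG valid]: least fixpoint, start Z0 = Sat(EG valid) = {Store, Halt, Recv}, add states in Sat(valid) with every successor in Z. Already a fixed point.
Sat(A[valid U EG valid]) = {Store, Halt, Recv}
Halt ∈ Sat(A[valid U EG valid]) = {Store, Halt, Recv}, so the formula holds at Halt.

Yes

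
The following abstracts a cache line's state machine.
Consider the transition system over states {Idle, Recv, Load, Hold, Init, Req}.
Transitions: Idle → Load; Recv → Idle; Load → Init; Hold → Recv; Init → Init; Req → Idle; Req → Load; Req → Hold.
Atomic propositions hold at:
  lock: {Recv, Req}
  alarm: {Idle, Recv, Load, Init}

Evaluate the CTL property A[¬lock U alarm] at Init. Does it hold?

Yes

Sat(¬lock) = {Idle, Load, Hold, Init}
A[¬lock U alarm]: least fixpoint, start Z0 = Sat(alarm) = {Idle, Recv, Load, Init}, add states in Sat(¬lock) with every successor in Z. Z1 = {Idle, Recv, Load, Hold, Init}; fixed.
Sat(A[¬lock U alarm]) = {Idle, Recv, Load, Hold, Init}
Init ∈ Sat(A[¬lock U alarm]) = {Idle, Recv, Load, Hold, Init}, so the formula holds at Init.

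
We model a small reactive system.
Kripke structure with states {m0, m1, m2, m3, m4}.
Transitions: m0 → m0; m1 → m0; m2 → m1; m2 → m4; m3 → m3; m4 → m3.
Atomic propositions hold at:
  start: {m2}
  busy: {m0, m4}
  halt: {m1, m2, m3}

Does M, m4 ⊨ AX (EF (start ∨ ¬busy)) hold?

Yes

Sat(¬busy) = {m1, m2, m3}
Sat(start ∨ ¬busy) = {m1, m2, m3}
EF (start ∨ ¬busy): least fixpoint, start Z0 = {m1, m2, m3}, add states with some successor in Z. Z1 = {m1, m2, m3, m4}; fixed.
Sat(EF (start ∨ ¬busy)) = {m1, m2, m3, m4}
Sat(AX (EF (start ∨ ¬busy))) = {s : every successor in {m1, m2, m3, m4}} = {m2, m3, m4}
m4 ∈ Sat(AX (EF (start ∨ ¬busy))) = {m2, m3, m4}, so the formula holds at m4.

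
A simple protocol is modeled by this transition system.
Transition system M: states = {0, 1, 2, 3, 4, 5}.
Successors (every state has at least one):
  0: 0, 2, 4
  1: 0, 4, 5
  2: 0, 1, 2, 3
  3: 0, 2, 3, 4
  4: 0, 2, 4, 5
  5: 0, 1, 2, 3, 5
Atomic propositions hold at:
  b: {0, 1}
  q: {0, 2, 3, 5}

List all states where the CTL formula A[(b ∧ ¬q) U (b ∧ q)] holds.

{0}

Sat(¬q) = {1, 4}
Sat(b ∧ ¬q) = {1}
Sat(b ∧ q) = {0}
A[(b ∧ ¬q) U (b ∧ q)]: least fixpoint, start Z0 = Sat((b ∧ q)) = {0}, add states in Sat(b ∧ ¬q) with every successor in Z. Already a fixed point.
Sat(A[(b ∧ ¬q) U (b ∧ q)]) = {0}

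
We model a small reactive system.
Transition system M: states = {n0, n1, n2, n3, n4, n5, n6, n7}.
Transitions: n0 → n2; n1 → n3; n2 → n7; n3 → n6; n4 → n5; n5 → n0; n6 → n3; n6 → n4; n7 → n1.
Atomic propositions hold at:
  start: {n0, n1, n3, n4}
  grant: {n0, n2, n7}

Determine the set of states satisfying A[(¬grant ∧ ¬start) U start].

{n0, n1, n3, n4, n5, n6}

Sat(¬grant) = {n1, n3, n4, n5, n6}
Sat(¬start) = {n2, n5, n6, n7}
Sat(¬grant ∧ ¬start) = {n5, n6}
A[(¬grant ∧ ¬start) U start]: least fixpoint, start Z0 = Sat(start) = {n0, n1, n3, n4}, add states in Sat(¬grant ∧ ¬start) with every successor in Z. Z1 = {n0, n1, n3, n4, n5, n6}; fixed.
Sat(A[(¬grant ∧ ¬start) U start]) = {n0, n1, n3, n4, n5, n6}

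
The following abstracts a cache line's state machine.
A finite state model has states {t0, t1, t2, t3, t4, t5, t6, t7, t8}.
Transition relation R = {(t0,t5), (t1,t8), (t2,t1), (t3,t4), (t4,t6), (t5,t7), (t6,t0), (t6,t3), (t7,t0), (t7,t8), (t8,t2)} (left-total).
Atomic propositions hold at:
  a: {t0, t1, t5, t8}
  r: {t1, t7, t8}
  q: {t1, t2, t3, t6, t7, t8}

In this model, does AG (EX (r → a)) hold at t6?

No

Sat(r → a) = {t0, t1, t2, t3, t4, t5, t6, t8}
Sat(EX (r → a)) = {s : some successor in {t0, t1, t2, t3, t4, t5, t6, t8}} = {t0, t1, t2, t3, t4, t6, t7, t8}
AG (EX (r → a)): greatest fixpoint, start Z0 = {t0, t1, t2, t3, t4, t6, t7, t8}, keep only states in Sat with every successor in Z. Z1 = {t1, t2, t3, t4, t6, t7, t8}; Z2 = {t1, t2, t3, t4, t8}; Z3 = {t1, t2, t3, t8}; Z4 = {t1, t2, t8}; fixed.
Sat(AG (EX (r → a))) = {t1, t2, t8}
t6 ∉ Sat(AG (EX (r → a))) = {t1, t2, t8}, so the formula does not hold at t6.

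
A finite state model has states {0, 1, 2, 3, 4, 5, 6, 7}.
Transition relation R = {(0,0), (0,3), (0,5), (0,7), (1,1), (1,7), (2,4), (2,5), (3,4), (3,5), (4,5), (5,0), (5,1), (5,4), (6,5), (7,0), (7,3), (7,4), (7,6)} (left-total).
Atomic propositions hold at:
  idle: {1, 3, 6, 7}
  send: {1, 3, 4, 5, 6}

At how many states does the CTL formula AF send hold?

AF send: least fixpoint, start Z0 = {1, 3, 4, 5, 6}, add states with every successor in Z. Z1 = {1, 2, 3, 4, 5, 6}; fixed.
Sat(AF send) = {1, 2, 3, 4, 5, 6}
|Sat(AF send)| = |{1, 2, 3, 4, 5, 6}| = 6.

6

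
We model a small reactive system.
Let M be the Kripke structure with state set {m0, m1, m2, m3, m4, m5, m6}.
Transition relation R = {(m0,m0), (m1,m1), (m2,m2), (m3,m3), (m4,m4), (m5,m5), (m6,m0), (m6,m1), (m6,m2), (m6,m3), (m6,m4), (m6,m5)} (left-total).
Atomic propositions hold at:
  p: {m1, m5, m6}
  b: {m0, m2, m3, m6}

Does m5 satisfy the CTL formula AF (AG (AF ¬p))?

No

Sat(¬p) = {m0, m2, m3, m4}
AF ¬p: least fixpoint, start Z0 = {m0, m2, m3, m4}, add states with every successor in Z. Already a fixed point.
Sat(AF ¬p) = {m0, m2, m3, m4}
AG (AF ¬p): greatest fixpoint, start Z0 = {m0, m2, m3, m4}, keep only states in Sat with every successor in Z. Already a fixed point.
Sat(AG (AF ¬p)) = {m0, m2, m3, m4}
AF (AG (AF ¬p)): least fixpoint, start Z0 = {m0, m2, m3, m4}, add states with every successor in Z. Already a fixed point.
Sat(AF (AG (AF ¬p))) = {m0, m2, m3, m4}
m5 ∉ Sat(AF (AG (AF ¬p))) = {m0, m2, m3, m4}, so the formula does not hold at m5.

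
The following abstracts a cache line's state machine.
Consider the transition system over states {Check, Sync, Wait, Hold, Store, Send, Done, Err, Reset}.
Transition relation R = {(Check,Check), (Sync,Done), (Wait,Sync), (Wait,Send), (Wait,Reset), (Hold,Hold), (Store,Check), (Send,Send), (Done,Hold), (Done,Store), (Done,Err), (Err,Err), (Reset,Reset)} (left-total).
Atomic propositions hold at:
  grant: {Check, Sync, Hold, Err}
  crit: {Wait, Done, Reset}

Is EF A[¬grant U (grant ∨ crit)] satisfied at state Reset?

Sat(¬grant) = {Wait, Store, Send, Done, Reset}
Sat(grant ∨ crit) = {Check, Sync, Wait, Hold, Done, Err, Reset}
A[¬grant U (grant ∨ crit)]: least fixpoint, start Z0 = Sat((grant ∨ crit)) = {Check, Sync, Wait, Hold, Done, Err, Reset}, add states in Sat(¬grant) with every successor in Z. Z1 = {Check, Sync, Wait, Hold, Store, Done, Err, Reset}; fixed.
Sat(A[¬grant U (grant ∨ crit)]) = {Check, Sync, Wait, Hold, Store, Done, Err, Reset}
EF A[¬grant U (grant ∨ crit)]: least fixpoint, start Z0 = {Check, Sync, Wait, Hold, Store, Done, Err, Reset}, add states with some successor in Z. Already a fixed point.
Sat(EF A[¬grant U (grant ∨ crit)]) = {Check, Sync, Wait, Hold, Store, Done, Err, Reset}
Reset ∈ Sat(EF A[¬grant U (grant ∨ crit)]) = {Check, Sync, Wait, Hold, Store, Done, Err, Reset}, so the formula holds at Reset.

Yes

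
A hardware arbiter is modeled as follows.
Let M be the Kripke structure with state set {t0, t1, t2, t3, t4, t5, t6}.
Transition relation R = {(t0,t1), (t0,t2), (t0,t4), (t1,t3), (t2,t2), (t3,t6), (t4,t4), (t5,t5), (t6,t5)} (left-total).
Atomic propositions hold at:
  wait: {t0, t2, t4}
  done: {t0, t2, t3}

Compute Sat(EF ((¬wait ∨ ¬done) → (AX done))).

Sat(¬wait) = {t1, t3, t5, t6}
Sat(¬done) = {t1, t4, t5, t6}
Sat(¬wait ∨ ¬done) = {t1, t3, t4, t5, t6}
Sat(AX done) = {s : every successor in {t0, t2, t3}} = {t1, t2}
Sat((¬wait ∨ ¬done) → (AX done)) = {t0, t1, t2}
EF ((¬wait ∨ ¬done) → (AX done)): least fixpoint, start Z0 = {t0, t1, t2}, add states with some successor in Z. Already a fixed point.
Sat(EF ((¬wait ∨ ¬done) → (AX done))) = {t0, t1, t2}

{t0, t1, t2}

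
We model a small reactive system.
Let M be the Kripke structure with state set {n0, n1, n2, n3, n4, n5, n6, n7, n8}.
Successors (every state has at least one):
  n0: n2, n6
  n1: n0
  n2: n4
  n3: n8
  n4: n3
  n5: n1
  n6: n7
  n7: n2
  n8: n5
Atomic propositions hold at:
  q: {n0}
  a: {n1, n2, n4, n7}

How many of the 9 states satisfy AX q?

Sat(AX q) = {s : every successor in {n0}} = {n1}
|Sat(AX q)| = |{n1}| = 1.

1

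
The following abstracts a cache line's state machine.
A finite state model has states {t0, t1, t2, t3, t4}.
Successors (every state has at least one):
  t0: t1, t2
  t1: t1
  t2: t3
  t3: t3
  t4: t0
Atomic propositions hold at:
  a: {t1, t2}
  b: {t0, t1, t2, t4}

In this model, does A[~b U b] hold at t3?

No

Sat(~b) = {t3}
A[~b U b]: least fixpoint, start Z0 = Sat(b) = {t0, t1, t2, t4}, add states in Sat(~b) with every successor in Z. Already a fixed point.
Sat(A[~b U b]) = {t0, t1, t2, t4}
t3 ∉ Sat(A[~b U b]) = {t0, t1, t2, t4}, so the formula does not hold at t3.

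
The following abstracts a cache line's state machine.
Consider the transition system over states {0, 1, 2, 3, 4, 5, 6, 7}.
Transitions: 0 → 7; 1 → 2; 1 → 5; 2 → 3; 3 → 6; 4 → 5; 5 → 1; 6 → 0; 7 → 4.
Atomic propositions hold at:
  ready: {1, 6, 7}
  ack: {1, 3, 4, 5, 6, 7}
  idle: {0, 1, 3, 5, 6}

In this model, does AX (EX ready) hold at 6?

Yes

Sat(EX ready) = {s : some successor in {1, 6, 7}} = {0, 3, 5}
Sat(AX (EX ready)) = {s : every successor in {0, 3, 5}} = {2, 4, 6}
6 ∈ Sat(AX (EX ready)) = {2, 4, 6}, so the formula holds at 6.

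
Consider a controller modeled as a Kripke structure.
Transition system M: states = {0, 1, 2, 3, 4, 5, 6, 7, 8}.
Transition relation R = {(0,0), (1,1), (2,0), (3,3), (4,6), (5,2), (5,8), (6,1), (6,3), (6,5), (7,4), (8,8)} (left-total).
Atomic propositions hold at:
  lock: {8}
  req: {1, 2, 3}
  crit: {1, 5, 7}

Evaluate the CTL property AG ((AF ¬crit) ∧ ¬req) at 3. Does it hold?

Sat(¬crit) = {0, 2, 3, 4, 6, 8}
AF ¬crit: least fixpoint, start Z0 = {0, 2, 3, 4, 6, 8}, add states with every successor in Z. Z1 = {0, 2, 3, 4, 5, 6, 7, 8}; fixed.
Sat(AF ¬crit) = {0, 2, 3, 4, 5, 6, 7, 8}
Sat(¬req) = {0, 4, 5, 6, 7, 8}
Sat((AF ¬crit) ∧ ¬req) = {0, 4, 5, 6, 7, 8}
AG ((AF ¬crit) ∧ ¬req): greatest fixpoint, start Z0 = {0, 4, 5, 6, 7, 8}, keep only states in Sat with every successor in Z. Z1 = {0, 4, 7, 8}; Z2 = {0, 7, 8}; Z3 = {0, 8}; fixed.
Sat(AG ((AF ¬crit) ∧ ¬req)) = {0, 8}
3 ∉ Sat(AG ((AF ¬crit) ∧ ¬req)) = {0, 8}, so the formula does not hold at 3.

No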